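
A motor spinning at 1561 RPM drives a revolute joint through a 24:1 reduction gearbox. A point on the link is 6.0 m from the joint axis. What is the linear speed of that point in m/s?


omega_motor = 1561 * 2*pi/60 = 163.4675 rad/s
omega_joint = omega_motor / 24 = 6.8111 rad/s
v = omega_joint * r = 6.8111 * 6.0
= 40.8669 m/s


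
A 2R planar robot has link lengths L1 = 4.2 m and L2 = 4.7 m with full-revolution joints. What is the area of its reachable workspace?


r_max = L1 + L2 = 8.9 m
r_min = |L1 - L2| = 0.5 m
Area = pi*(r_max^2 - r_min^2)
= pi*(79.21 - 0.25)
= pi * 78.96
= 248.0602 m^2


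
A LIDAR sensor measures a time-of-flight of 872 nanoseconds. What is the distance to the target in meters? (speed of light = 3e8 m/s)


tof = 872 ns = 8.72e-07 s
dist = c * tof / 2
= 3e8 * 8.72e-07 / 2
= 130.8 m


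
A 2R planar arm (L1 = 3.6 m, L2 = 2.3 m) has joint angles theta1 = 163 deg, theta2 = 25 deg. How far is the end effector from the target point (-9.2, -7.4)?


End effector via forward kinematics:
x = L1*cos(t1) + L2*cos(t1+t2) = -5.7203
y = L1*sin(t1) + L2*sin(t1+t2) = 0.7324
Distance to target:
d = sqrt((-9.2 - -5.7203)^2 + (-7.4 - 0.7324)^2)
= sqrt(12.1082 + 66.1366)
= 8.8456 m


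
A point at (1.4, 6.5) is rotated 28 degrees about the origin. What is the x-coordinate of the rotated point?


x' = x*cos(theta) - y*sin(theta)
cos(28 deg) = 0.8829, sin(28 deg) = 0.4695
x' = 1.4 * 0.8829 - 6.5 * 0.4695
= 1.2361 - 3.0516
= -1.8154


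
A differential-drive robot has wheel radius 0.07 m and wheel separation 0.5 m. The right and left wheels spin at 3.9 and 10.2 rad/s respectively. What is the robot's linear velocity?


vR = r*wR = 0.07*3.9 = 0.273 m/s
vL = r*wL = 0.07*10.2 = 0.714 m/s
v = (vR+vL)/2 = 0.4935 m/s
omega = (vR-vL)/L = -0.882 rad/s
linear velocity = 0.4935 m/s


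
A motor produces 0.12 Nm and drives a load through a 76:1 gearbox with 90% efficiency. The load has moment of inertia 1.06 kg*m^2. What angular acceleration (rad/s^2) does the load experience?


tau_out = tau_motor * N * eta
= 0.12 * 76 * 0.9 = 8.208 Nm
alpha = tau_out / I = 8.208 / 1.06
= 7.7434 rad/s^2


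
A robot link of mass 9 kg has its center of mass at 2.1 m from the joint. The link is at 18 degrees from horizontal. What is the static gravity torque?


tau = m*g*L*cos(angle)
= 9 * 9.81 * 2.1 * cos(18 deg)
= 9 * 9.81 * 2.1 * 0.9511
= 176.3344 Nm


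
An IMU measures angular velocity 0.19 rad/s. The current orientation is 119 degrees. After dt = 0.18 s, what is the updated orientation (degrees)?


delta_theta = w * dt = 0.19 * 0.18 = 0.0342 rad
= 1.9595 deg
theta_new = 119 + 1.9595 = 120.9595 deg


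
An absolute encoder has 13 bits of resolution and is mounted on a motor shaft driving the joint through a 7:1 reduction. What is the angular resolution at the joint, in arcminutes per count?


counts = 2^13 = 8192
effective counts at joint = 8192 * 7 = 57344
resolution = 360*60 / 57344
= 0.3767 arcmin/count


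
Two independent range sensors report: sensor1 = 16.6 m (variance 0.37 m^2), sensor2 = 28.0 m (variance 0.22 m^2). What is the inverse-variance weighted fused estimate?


w1 = (1/var1) / (1/var1 + 1/var2)
   = 2.7027 / (2.7027 + 4.5455) = 0.3729
w2 = 1 - w1 = 0.6271
fused = w1*s1 + w2*s2 = 6.1898 + 17.5593
= 23.7492 m


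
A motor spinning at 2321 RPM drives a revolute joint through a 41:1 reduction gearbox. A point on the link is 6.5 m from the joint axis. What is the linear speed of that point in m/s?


omega_motor = 2321 * 2*pi/60 = 243.0546 rad/s
omega_joint = omega_motor / 41 = 5.9282 rad/s
v = omega_joint * r = 5.9282 * 6.5
= 38.533 m/s


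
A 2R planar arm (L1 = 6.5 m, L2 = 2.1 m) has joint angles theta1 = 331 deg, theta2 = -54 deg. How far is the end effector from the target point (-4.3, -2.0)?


End effector via forward kinematics:
x = L1*cos(t1) + L2*cos(t1+t2) = 5.941
y = L1*sin(t1) + L2*sin(t1+t2) = -5.2356
Distance to target:
d = sqrt((-4.3 - 5.941)^2 + (-2.0 - -5.2356)^2)
= sqrt(104.8771 + 10.4692)
= 10.7399 m


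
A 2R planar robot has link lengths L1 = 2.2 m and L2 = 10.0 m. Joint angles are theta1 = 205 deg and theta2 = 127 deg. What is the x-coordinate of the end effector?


Convert angles to radians: theta1 = 3.5779, theta2 = 2.2166
x = L1*cos(theta1) + L2*cos(theta1+theta2)
x = -1.9939 + 8.8295
x = 6.8356


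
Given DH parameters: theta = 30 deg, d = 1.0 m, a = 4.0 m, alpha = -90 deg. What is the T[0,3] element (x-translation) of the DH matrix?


T[0,3] = a * cos(theta)
= 4.0 * cos(30 deg)
= 4.0 * 0.866
= 3.4641


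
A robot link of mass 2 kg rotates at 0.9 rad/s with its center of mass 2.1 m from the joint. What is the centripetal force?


F = m * omega^2 * r
= 2 * 0.9^2 * 2.1
= 2 * 0.81 * 2.1
= 3.402 N


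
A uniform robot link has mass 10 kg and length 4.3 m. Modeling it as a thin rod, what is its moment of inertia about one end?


I = (1/3) * m * L^2
= (1/3) * 10 * 4.3^2
= 0.333333 * 10 * 18.49
= 61.6333 kg*m^2


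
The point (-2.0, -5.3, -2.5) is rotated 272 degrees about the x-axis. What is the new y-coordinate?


Rotation about x-axis: y' = y*cos(theta) - z*sin(theta)
= -5.3 * 0.0349 - -2.5 * -0.9994
= -2.6834


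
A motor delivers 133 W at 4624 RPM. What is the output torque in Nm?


omega = 4624 * 2*pi/60 = 484.2241 rad/s
tau = P / omega = 133 / 484.2241
= 0.2747 Nm


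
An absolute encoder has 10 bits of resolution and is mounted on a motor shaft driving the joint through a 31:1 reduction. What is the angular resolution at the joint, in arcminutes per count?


counts = 2^10 = 1024
effective counts at joint = 1024 * 31 = 31744
resolution = 360*60 / 31744
= 0.6804 arcmin/count


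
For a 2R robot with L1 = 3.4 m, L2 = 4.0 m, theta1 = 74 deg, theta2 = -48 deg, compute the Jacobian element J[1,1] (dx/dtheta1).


J[1,1] = -L1*sin(t1) - L2*sin(t1+t2)
= -3.4*sin(74) - 4.0*sin(26)
= -5.0218


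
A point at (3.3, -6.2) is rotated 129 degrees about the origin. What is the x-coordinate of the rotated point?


x' = x*cos(theta) - y*sin(theta)
cos(129 deg) = -0.6293, sin(129 deg) = 0.7771
x' = 3.3 * -0.6293 - -6.2 * 0.7771
= -2.0768 - -4.8183
= 2.7415


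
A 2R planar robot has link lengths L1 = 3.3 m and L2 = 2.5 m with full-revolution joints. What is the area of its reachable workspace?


r_max = L1 + L2 = 5.8 m
r_min = |L1 - L2| = 0.8 m
Area = pi*(r_max^2 - r_min^2)
= pi*(33.64 - 0.64)
= pi * 33.0
= 103.6726 m^2


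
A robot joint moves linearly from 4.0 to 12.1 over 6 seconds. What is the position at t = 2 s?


s = t/T = 2/6 = 0.3333
p(t) = p0 + (pf-p0)*s
= 4.0 + (12.1 - 4.0) * 0.3333
= 6.7


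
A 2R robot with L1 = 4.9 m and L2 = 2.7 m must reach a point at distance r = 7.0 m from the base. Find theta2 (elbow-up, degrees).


cos(theta2) = (r^2 - L1^2 - L2^2) / (2*L1*L2)
cos(theta2) = (49.0 - 24.01 - 7.29) / 26.46
cos(theta2) = 0.668934
theta2 = 48.0151 degrees


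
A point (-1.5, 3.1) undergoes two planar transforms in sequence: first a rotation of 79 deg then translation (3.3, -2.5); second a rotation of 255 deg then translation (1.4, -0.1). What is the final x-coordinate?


After transform 1:
x1 = cos(79)*-1.5 - sin(79)*3.1 + 3.3 = -0.0293
y1 = sin(79)*-1.5 + cos(79)*3.1 + -2.5 = -3.3809
After transform 2:
x2 = cos(255)*-0.0293 - sin(255)*-3.3809 + 1.4
= -1.8582


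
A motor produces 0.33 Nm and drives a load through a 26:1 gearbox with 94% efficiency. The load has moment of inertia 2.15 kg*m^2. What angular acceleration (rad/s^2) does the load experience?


tau_out = tau_motor * N * eta
= 0.33 * 26 * 0.94 = 8.0652 Nm
alpha = tau_out / I = 8.0652 / 2.15
= 3.7513 rad/s^2


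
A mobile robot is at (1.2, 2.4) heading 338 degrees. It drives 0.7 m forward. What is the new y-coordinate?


y_new = y0 + d*sin(theta)
= 2.4 + 0.7*sin(338)
= 2.4 + -0.2622
= 2.1378


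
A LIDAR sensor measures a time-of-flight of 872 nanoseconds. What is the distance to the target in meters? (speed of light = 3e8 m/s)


tof = 872 ns = 8.72e-07 s
dist = c * tof / 2
= 3e8 * 8.72e-07 / 2
= 130.8 m


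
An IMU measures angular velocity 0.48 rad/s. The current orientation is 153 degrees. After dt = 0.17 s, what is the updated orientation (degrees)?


delta_theta = w * dt = 0.48 * 0.17 = 0.0816 rad
= 4.6753 deg
theta_new = 153 + 4.6753 = 157.6753 deg


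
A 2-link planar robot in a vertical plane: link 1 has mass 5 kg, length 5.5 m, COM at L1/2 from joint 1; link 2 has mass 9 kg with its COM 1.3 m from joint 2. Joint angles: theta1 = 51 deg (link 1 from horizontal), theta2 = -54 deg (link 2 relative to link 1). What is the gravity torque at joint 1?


Horizontal distance from joint 1 to link-1 COM:
  x_c1 = (L1/2)*cos(t1) = 2.75 * 0.6293 = 1.7306 m
Horizontal distance from joint 1 to link-2 COM:
  x_c2 = L1*cos(t1) + Lc2*cos(t1+t2)
       = 5.5*0.6293 + 1.3*0.9986 = 4.7595 m
tau1 = m1*g*x_c1 + m2*g*x_c2
     = 5*9.81*1.7306 + 9*9.81*4.7595
     = 84.8875 + 420.2145
     = 505.102 Nm


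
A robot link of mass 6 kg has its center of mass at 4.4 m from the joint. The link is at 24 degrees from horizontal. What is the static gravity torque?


tau = m*g*L*cos(angle)
= 6 * 9.81 * 4.4 * cos(24 deg)
= 6 * 9.81 * 4.4 * 0.9135
= 236.5937 Nm


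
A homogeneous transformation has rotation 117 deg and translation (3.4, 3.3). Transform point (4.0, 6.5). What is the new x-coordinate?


x' = cos(theta)*px - sin(theta)*py + tx
= -0.454*4.0 - 0.891*6.5 + 3.4
= -4.2075


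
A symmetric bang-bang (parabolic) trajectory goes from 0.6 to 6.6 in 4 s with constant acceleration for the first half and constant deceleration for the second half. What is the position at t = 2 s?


Symmetric rest-to-rest: each phase covers (pf-p0)/2 in time T/2. 0.5*a*(T/2)^2 = (pf-p0)/2 => a = 4*(pf-p0)/T^2
a = 4*(6.6-0.6)/4^2 = 1.5
t = 2 is in the acceleration phase (t <= T/2).
p = p0 + 0.5*a*t^2 = 0.6 + 0.5*1.5*2^2
= 3.6


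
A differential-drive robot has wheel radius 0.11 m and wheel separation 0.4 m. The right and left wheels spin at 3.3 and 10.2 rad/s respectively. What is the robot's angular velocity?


vR = r*wR = 0.11*3.3 = 0.363 m/s
vL = r*wL = 0.11*10.2 = 1.122 m/s
v = (vR+vL)/2 = 0.7425 m/s
omega = (vR-vL)/L = -1.8975 rad/s
angular velocity = -1.8975 rad/s


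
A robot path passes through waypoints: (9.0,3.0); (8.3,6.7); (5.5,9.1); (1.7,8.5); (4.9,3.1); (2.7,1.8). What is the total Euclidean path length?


Segment lengths:
  seg1 = sqrt((-0.7)^2 + (3.7)^2) = 3.7656
  seg2 = sqrt((-2.8)^2 + (2.4)^2) = 3.6878
  seg3 = sqrt((-3.8)^2 + (-0.6)^2) = 3.8471
  seg4 = sqrt((3.2)^2 + (-5.4)^2) = 6.2769
  seg5 = sqrt((-2.2)^2 + (-1.3)^2) = 2.5554
Total = 20.1329


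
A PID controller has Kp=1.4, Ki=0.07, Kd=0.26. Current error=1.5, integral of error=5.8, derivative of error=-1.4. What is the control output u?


u = Kp*e + Ki*int(e) + Kd*de/dt
= 1.4*1.5 + 0.07*5.8 + 0.26*(-1.4)
= 2.1 + 0.406 + -0.364
= 2.142


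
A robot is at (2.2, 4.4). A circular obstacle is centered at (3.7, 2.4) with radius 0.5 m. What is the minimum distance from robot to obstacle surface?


center_dist = sqrt((2.2-3.7)^2 + (4.4-2.4)^2)
= sqrt(2.25 + 4.0)
= 2.5
min_dist = center_dist - radius = 2.5 - 0.5 = 2.0 m


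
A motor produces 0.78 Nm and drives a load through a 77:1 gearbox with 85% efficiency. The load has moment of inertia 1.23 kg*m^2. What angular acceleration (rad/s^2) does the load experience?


tau_out = tau_motor * N * eta
= 0.78 * 77 * 0.85 = 51.051 Nm
alpha = tau_out / I = 51.051 / 1.23
= 41.5049 rad/s^2


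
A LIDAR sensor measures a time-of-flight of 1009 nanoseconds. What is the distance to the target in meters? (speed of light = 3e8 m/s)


tof = 1009 ns = 1.009e-06 s
dist = c * tof / 2
= 3e8 * 1.009e-06 / 2
= 151.35 m


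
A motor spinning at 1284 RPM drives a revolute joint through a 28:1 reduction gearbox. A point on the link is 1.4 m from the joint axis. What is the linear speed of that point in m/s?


omega_motor = 1284 * 2*pi/60 = 134.4602 rad/s
omega_joint = omega_motor / 28 = 4.8021 rad/s
v = omega_joint * r = 4.8021 * 1.4
= 6.723 m/s


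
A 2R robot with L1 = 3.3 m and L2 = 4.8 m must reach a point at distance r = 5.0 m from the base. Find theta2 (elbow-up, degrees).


cos(theta2) = (r^2 - L1^2 - L2^2) / (2*L1*L2)
cos(theta2) = (25.0 - 10.89 - 23.04) / 31.68
cos(theta2) = -0.281881
theta2 = 106.3725 degrees


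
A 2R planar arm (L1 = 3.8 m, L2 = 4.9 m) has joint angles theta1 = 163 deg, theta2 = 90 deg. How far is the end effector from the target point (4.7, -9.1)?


End effector via forward kinematics:
x = L1*cos(t1) + L2*cos(t1+t2) = -5.0666
y = L1*sin(t1) + L2*sin(t1+t2) = -3.5749
Distance to target:
d = sqrt((4.7 - -5.0666)^2 + (-9.1 - -3.5749)^2)
= sqrt(95.3861 + 30.5269)
= 11.2211 m


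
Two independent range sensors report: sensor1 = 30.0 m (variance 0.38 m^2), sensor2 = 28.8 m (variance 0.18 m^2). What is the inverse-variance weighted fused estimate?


w1 = (1/var1) / (1/var1 + 1/var2)
   = 2.6316 / (2.6316 + 5.5556) = 0.3214
w2 = 1 - w1 = 0.6786
fused = w1*s1 + w2*s2 = 9.6429 + 19.5429
= 29.1857 m


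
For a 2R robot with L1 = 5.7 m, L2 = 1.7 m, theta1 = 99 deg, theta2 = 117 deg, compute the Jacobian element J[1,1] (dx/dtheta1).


J[1,1] = -L1*sin(t1) - L2*sin(t1+t2)
= -5.7*sin(99) - 1.7*sin(216)
= -4.6306


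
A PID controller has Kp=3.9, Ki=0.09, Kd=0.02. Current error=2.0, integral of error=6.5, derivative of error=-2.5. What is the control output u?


u = Kp*e + Ki*int(e) + Kd*de/dt
= 3.9*2.0 + 0.09*6.5 + 0.02*(-2.5)
= 7.8 + 0.585 + -0.05
= 8.335


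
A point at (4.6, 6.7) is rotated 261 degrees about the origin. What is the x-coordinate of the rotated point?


x' = x*cos(theta) - y*sin(theta)
cos(261 deg) = -0.1564, sin(261 deg) = -0.9877
x' = 4.6 * -0.1564 - 6.7 * -0.9877
= -0.7196 - -6.6175
= 5.8979


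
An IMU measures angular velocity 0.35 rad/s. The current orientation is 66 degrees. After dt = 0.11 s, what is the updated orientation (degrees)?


delta_theta = w * dt = 0.35 * 0.11 = 0.0385 rad
= 2.2059 deg
theta_new = 66 + 2.2059 = 68.2059 deg


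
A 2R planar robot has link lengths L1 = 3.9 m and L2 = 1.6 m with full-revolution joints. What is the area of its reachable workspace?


r_max = L1 + L2 = 5.5 m
r_min = |L1 - L2| = 2.3 m
Area = pi*(r_max^2 - r_min^2)
= pi*(30.25 - 5.29)
= pi * 24.96
= 78.4142 m^2


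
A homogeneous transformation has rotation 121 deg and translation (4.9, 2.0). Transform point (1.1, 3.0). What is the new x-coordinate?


x' = cos(theta)*px - sin(theta)*py + tx
= -0.515*1.1 - 0.8572*3.0 + 4.9
= 1.762


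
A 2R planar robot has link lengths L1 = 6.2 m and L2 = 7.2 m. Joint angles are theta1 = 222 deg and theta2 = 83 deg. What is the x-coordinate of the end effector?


Convert angles to radians: theta1 = 3.8746, theta2 = 1.4486
x = L1*cos(theta1) + L2*cos(theta1+theta2)
x = -4.6075 + 4.1298
x = -0.4777


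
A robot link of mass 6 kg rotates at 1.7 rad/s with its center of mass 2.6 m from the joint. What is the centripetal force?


F = m * omega^2 * r
= 6 * 1.7^2 * 2.6
= 6 * 2.89 * 2.6
= 45.084 N


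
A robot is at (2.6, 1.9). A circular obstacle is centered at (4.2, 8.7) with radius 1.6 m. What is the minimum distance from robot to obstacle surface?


center_dist = sqrt((2.6-4.2)^2 + (1.9-8.7)^2)
= sqrt(2.56 + 46.24)
= 6.9857
min_dist = center_dist - radius = 6.9857 - 1.6 = 5.3857 m


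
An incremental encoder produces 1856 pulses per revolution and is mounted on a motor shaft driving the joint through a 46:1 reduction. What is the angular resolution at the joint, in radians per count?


counts per rev = 1856
effective counts at joint = 1856 * 46 = 85376
resolution = 2*pi / 85376
= 7.3594e-05 rad/count


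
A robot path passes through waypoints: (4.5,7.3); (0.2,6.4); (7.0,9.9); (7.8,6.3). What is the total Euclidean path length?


Segment lengths:
  seg1 = sqrt((-4.3)^2 + (-0.9)^2) = 4.3932
  seg2 = sqrt((6.8)^2 + (3.5)^2) = 7.6479
  seg3 = sqrt((0.8)^2 + (-3.6)^2) = 3.6878
Total = 15.7289


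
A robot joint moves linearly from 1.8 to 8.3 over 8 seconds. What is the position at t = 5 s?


s = t/T = 5/8 = 0.625
p(t) = p0 + (pf-p0)*s
= 1.8 + (8.3 - 1.8) * 0.625
= 5.8625


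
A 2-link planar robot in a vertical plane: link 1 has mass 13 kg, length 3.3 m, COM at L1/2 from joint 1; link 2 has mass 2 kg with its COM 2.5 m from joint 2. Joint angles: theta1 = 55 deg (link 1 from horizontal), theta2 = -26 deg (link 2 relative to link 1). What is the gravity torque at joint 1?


Horizontal distance from joint 1 to link-1 COM:
  x_c1 = (L1/2)*cos(t1) = 1.65 * 0.5736 = 0.9464 m
Horizontal distance from joint 1 to link-2 COM:
  x_c2 = L1*cos(t1) + Lc2*cos(t1+t2)
       = 3.3*0.5736 + 2.5*0.8746 = 4.0794 m
tau1 = m1*g*x_c1 + m2*g*x_c2
     = 13*9.81*0.9464 + 2*9.81*4.0794
     = 120.6945 + 80.0369
     = 200.7314 Nm


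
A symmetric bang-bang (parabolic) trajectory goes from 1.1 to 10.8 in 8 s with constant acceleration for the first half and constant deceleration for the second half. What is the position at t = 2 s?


Symmetric rest-to-rest: each phase covers (pf-p0)/2 in time T/2. 0.5*a*(T/2)^2 = (pf-p0)/2 => a = 4*(pf-p0)/T^2
a = 4*(10.8-1.1)/8^2 = 0.6063
t = 2 is in the acceleration phase (t <= T/2).
p = p0 + 0.5*a*t^2 = 1.1 + 0.5*0.6063*2^2
= 2.3125


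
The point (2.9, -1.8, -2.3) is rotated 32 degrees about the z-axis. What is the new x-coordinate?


Rotation about z-axis: x' = x*cos(theta) - y*sin(theta)
= 2.9 * 0.848 - -1.8 * 0.5299
= 3.4132


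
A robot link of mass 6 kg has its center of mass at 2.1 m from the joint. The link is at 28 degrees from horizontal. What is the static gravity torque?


tau = m*g*L*cos(angle)
= 6 * 9.81 * 2.1 * cos(28 deg)
= 6 * 9.81 * 2.1 * 0.8829
= 109.1376 Nm


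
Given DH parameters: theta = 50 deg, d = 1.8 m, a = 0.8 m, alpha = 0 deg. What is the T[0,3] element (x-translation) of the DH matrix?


T[0,3] = a * cos(theta)
= 0.8 * cos(50 deg)
= 0.8 * 0.6428
= 0.5142


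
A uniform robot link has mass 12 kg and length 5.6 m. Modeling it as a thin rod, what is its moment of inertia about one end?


I = (1/3) * m * L^2
= (1/3) * 12 * 5.6^2
= 0.333333 * 12 * 31.36
= 125.44 kg*m^2


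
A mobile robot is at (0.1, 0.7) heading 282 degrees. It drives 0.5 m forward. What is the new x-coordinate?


x_new = x0 + d*cos(theta)
= 0.1 + 0.5*cos(282)
= 0.1 + 0.104
= 0.204


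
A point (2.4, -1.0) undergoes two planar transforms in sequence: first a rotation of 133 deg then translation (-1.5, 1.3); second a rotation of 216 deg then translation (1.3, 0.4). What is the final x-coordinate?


After transform 1:
x1 = cos(133)*2.4 - sin(133)*-1.0 + -1.5 = -2.4054
y1 = sin(133)*2.4 + cos(133)*-1.0 + 1.3 = 3.7372
After transform 2:
x2 = cos(216)*-2.4054 - sin(216)*3.7372 + 1.3
= 5.4427


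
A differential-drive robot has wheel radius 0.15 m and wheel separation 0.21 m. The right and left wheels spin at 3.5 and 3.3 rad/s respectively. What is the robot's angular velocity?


vR = r*wR = 0.15*3.5 = 0.525 m/s
vL = r*wL = 0.15*3.3 = 0.495 m/s
v = (vR+vL)/2 = 0.51 m/s
omega = (vR-vL)/L = 0.1429 rad/s
angular velocity = 0.1429 rad/s


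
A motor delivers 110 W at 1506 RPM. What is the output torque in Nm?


omega = 1506 * 2*pi/60 = 157.708 rad/s
tau = P / omega = 110 / 157.708
= 0.6975 Nm


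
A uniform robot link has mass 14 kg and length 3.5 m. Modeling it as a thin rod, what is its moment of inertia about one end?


I = (1/3) * m * L^2
= (1/3) * 14 * 3.5^2
= 0.333333 * 14 * 12.25
= 57.1667 kg*m^2


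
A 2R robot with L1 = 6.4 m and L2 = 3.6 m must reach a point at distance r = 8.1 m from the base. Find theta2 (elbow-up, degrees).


cos(theta2) = (r^2 - L1^2 - L2^2) / (2*L1*L2)
cos(theta2) = (65.61 - 40.96 - 12.96) / 46.08
cos(theta2) = 0.253689
theta2 = 75.3041 degrees


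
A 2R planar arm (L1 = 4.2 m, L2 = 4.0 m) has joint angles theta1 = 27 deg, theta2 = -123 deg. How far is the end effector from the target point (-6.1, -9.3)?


End effector via forward kinematics:
x = L1*cos(t1) + L2*cos(t1+t2) = 3.3241
y = L1*sin(t1) + L2*sin(t1+t2) = -2.0713
Distance to target:
d = sqrt((-6.1 - 3.3241)^2 + (-9.3 - -2.0713)^2)
= sqrt(88.8139 + 52.2537)
= 11.8772 m


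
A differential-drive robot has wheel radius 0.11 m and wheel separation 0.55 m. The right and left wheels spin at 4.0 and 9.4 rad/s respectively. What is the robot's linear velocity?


vR = r*wR = 0.11*4.0 = 0.44 m/s
vL = r*wL = 0.11*9.4 = 1.034 m/s
v = (vR+vL)/2 = 0.737 m/s
omega = (vR-vL)/L = -1.08 rad/s
linear velocity = 0.737 m/s


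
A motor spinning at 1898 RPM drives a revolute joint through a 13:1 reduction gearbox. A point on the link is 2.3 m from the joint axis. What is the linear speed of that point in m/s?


omega_motor = 1898 * 2*pi/60 = 198.7581 rad/s
omega_joint = omega_motor / 13 = 15.2891 rad/s
v = omega_joint * r = 15.2891 * 2.3
= 35.1649 m/s


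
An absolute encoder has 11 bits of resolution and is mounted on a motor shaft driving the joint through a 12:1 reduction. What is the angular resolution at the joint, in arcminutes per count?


counts = 2^11 = 2048
effective counts at joint = 2048 * 12 = 24576
resolution = 360*60 / 24576
= 0.8789 arcmin/count


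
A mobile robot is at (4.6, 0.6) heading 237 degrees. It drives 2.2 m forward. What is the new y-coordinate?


y_new = y0 + d*sin(theta)
= 0.6 + 2.2*sin(237)
= 0.6 + -1.8451
= -1.2451


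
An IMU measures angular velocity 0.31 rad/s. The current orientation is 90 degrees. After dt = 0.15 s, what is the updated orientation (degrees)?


delta_theta = w * dt = 0.31 * 0.15 = 0.0465 rad
= 2.6643 deg
theta_new = 90 + 2.6643 = 92.6643 deg


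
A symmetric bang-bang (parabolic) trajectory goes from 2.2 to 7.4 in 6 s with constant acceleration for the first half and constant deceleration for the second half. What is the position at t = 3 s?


Symmetric rest-to-rest: each phase covers (pf-p0)/2 in time T/2. 0.5*a*(T/2)^2 = (pf-p0)/2 => a = 4*(pf-p0)/T^2
a = 4*(7.4-2.2)/6^2 = 0.5778
t = 3 is in the acceleration phase (t <= T/2).
p = p0 + 0.5*a*t^2 = 2.2 + 0.5*0.5778*3^2
= 4.8


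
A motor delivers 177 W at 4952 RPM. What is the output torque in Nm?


omega = 4952 * 2*pi/60 = 518.5722 rad/s
tau = P / omega = 177 / 518.5722
= 0.3413 Nm


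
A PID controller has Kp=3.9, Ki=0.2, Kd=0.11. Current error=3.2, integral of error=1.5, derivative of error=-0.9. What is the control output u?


u = Kp*e + Ki*int(e) + Kd*de/dt
= 3.9*3.2 + 0.2*1.5 + 0.11*(-0.9)
= 12.48 + 0.3 + -0.099
= 12.681


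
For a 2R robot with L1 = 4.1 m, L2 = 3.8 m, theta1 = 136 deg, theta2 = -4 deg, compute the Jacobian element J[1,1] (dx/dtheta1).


J[1,1] = -L1*sin(t1) - L2*sin(t1+t2)
= -4.1*sin(136) - 3.8*sin(132)
= -5.672


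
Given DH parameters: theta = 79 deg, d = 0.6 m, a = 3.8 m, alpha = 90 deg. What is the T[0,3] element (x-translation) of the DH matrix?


T[0,3] = a * cos(theta)
= 3.8 * cos(79 deg)
= 3.8 * 0.1908
= 0.7251


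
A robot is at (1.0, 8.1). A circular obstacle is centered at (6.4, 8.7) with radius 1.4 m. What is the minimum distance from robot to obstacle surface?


center_dist = sqrt((1.0-6.4)^2 + (8.1-8.7)^2)
= sqrt(29.16 + 0.36)
= 5.4332
min_dist = center_dist - radius = 5.4332 - 1.4 = 4.0332 m


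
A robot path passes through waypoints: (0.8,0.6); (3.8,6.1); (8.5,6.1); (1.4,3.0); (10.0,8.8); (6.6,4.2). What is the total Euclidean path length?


Segment lengths:
  seg1 = sqrt((3.0)^2 + (5.5)^2) = 6.265
  seg2 = sqrt((4.7)^2 + (0.0)^2) = 4.7
  seg3 = sqrt((-7.1)^2 + (-3.1)^2) = 7.7473
  seg4 = sqrt((8.6)^2 + (5.8)^2) = 10.373
  seg5 = sqrt((-3.4)^2 + (-4.6)^2) = 5.7201
Total = 34.8054


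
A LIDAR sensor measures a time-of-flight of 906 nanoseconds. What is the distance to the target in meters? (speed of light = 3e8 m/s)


tof = 906 ns = 9.06e-07 s
dist = c * tof / 2
= 3e8 * 9.06e-07 / 2
= 135.9 m


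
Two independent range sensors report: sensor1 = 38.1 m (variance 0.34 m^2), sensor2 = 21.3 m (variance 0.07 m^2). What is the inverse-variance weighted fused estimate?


w1 = (1/var1) / (1/var1 + 1/var2)
   = 2.9412 / (2.9412 + 14.2857) = 0.1707
w2 = 1 - w1 = 0.8293
fused = w1*s1 + w2*s2 = 6.5049 + 17.6634
= 24.1683 m


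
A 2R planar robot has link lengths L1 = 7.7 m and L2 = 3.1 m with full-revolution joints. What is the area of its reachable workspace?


r_max = L1 + L2 = 10.8 m
r_min = |L1 - L2| = 4.6 m
Area = pi*(r_max^2 - r_min^2)
= pi*(116.64 - 21.16)
= pi * 95.48
= 299.9593 m^2


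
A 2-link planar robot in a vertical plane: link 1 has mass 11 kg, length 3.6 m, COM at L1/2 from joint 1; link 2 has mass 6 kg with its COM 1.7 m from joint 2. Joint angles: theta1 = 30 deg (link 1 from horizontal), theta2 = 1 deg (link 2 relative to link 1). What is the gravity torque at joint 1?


Horizontal distance from joint 1 to link-1 COM:
  x_c1 = (L1/2)*cos(t1) = 1.8 * 0.866 = 1.5588 m
Horizontal distance from joint 1 to link-2 COM:
  x_c2 = L1*cos(t1) + Lc2*cos(t1+t2)
       = 3.6*0.866 + 1.7*0.8572 = 4.5749 m
tau1 = m1*g*x_c1 + m2*g*x_c2
     = 11*9.81*1.5588 + 6*9.81*4.5749
     = 168.215 + 269.2772
     = 437.4922 Nm


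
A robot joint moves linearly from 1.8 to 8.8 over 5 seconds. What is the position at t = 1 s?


s = t/T = 1/5 = 0.2
p(t) = p0 + (pf-p0)*s
= 1.8 + (8.8 - 1.8) * 0.2
= 3.2


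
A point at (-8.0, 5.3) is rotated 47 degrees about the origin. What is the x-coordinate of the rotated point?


x' = x*cos(theta) - y*sin(theta)
cos(47 deg) = 0.682, sin(47 deg) = 0.7314
x' = -8.0 * 0.682 - 5.3 * 0.7314
= -5.456 - 3.8762
= -9.3322


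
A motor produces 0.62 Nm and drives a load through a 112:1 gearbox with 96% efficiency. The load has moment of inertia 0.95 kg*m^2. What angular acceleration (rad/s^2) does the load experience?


tau_out = tau_motor * N * eta
= 0.62 * 112 * 0.96 = 66.6624 Nm
alpha = tau_out / I = 66.6624 / 0.95
= 70.1709 rad/s^2


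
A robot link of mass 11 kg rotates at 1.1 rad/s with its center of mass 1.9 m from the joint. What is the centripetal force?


F = m * omega^2 * r
= 11 * 1.1^2 * 1.9
= 11 * 1.21 * 1.9
= 25.289 N


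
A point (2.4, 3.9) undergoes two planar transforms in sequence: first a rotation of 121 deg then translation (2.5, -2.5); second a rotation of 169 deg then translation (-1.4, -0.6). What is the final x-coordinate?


After transform 1:
x1 = cos(121)*2.4 - sin(121)*3.9 + 2.5 = -2.079
y1 = sin(121)*2.4 + cos(121)*3.9 + -2.5 = -2.4514
After transform 2:
x2 = cos(169)*-2.079 - sin(169)*-2.4514 + -1.4
= 1.1086


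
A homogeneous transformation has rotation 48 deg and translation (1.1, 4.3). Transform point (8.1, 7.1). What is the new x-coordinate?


x' = cos(theta)*px - sin(theta)*py + tx
= 0.6691*8.1 - 0.7431*7.1 + 1.1
= 1.2436


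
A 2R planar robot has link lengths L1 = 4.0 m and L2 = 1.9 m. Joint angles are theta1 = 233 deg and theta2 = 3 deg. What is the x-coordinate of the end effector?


Convert angles to radians: theta1 = 4.0666, theta2 = 0.0524
x = L1*cos(theta1) + L2*cos(theta1+theta2)
x = -2.4073 + -1.0625
x = -3.4697


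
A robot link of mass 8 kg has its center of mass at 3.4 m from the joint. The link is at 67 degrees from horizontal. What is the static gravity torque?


tau = m*g*L*cos(angle)
= 8 * 9.81 * 3.4 * cos(67 deg)
= 8 * 9.81 * 3.4 * 0.3907
= 104.2596 Nm


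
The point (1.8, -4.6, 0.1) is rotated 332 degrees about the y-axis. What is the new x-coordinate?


Rotation about y-axis: x' = x*cos(theta) + z*sin(theta)
= 1.8 * 0.8829 + 0.1 * -0.4695
= 1.5424


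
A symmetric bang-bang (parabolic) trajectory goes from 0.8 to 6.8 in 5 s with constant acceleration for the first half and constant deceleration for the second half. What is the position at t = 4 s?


Symmetric rest-to-rest: each phase covers (pf-p0)/2 in time T/2. 0.5*a*(T/2)^2 = (pf-p0)/2 => a = 4*(pf-p0)/T^2
a = 4*(6.8-0.8)/5^2 = 0.96
t = 4 is in the deceleration phase (t > T/2).
p = pf - 0.5*a*(T-t)^2 = 6.8 - 0.5*0.96*1^2
= 6.32


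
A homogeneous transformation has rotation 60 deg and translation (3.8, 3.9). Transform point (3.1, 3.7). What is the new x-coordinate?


x' = cos(theta)*px - sin(theta)*py + tx
= 0.5*3.1 - 0.866*3.7 + 3.8
= 2.1457


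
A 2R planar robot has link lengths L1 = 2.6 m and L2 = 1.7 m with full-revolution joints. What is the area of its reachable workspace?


r_max = L1 + L2 = 4.3 m
r_min = |L1 - L2| = 0.9 m
Area = pi*(r_max^2 - r_min^2)
= pi*(18.49 - 0.81)
= pi * 17.68
= 55.5434 m^2


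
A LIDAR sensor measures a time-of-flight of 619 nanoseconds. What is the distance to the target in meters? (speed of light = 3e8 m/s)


tof = 619 ns = 6.19e-07 s
dist = c * tof / 2
= 3e8 * 6.19e-07 / 2
= 92.85 m


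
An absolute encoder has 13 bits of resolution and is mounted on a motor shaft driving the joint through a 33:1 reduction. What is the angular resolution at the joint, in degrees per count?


counts = 2^13 = 8192
effective counts at joint = 8192 * 33 = 270336
resolution = 360 / 270336
= 0.0013 deg/count


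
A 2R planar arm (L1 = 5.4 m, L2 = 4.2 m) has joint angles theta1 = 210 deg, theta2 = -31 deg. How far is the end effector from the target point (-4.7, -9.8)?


End effector via forward kinematics:
x = L1*cos(t1) + L2*cos(t1+t2) = -8.8759
y = L1*sin(t1) + L2*sin(t1+t2) = -2.6267
Distance to target:
d = sqrt((-4.7 - -8.8759)^2 + (-9.8 - -2.6267)^2)
= sqrt(17.4381 + 51.4562)
= 8.3003 m


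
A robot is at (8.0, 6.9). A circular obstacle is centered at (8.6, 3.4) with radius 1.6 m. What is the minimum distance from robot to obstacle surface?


center_dist = sqrt((8.0-8.6)^2 + (6.9-3.4)^2)
= sqrt(0.36 + 12.25)
= 3.5511
min_dist = center_dist - radius = 3.5511 - 1.6 = 1.9511 m


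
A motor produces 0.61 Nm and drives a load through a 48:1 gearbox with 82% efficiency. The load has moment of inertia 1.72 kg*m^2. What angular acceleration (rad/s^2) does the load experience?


tau_out = tau_motor * N * eta
= 0.61 * 48 * 0.82 = 24.0096 Nm
alpha = tau_out / I = 24.0096 / 1.72
= 13.9591 rad/s^2


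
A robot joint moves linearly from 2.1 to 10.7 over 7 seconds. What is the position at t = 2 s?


s = t/T = 2/7 = 0.2857
p(t) = p0 + (pf-p0)*s
= 2.1 + (10.7 - 2.1) * 0.2857
= 4.5571


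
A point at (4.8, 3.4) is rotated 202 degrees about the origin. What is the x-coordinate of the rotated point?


x' = x*cos(theta) - y*sin(theta)
cos(202 deg) = -0.9272, sin(202 deg) = -0.3746
x' = 4.8 * -0.9272 - 3.4 * -0.3746
= -4.4505 - -1.2737
= -3.1768


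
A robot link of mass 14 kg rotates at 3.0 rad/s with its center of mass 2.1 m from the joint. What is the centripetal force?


F = m * omega^2 * r
= 14 * 3.0^2 * 2.1
= 14 * 9.0 * 2.1
= 264.6 N


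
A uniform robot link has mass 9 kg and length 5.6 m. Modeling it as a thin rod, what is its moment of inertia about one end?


I = (1/3) * m * L^2
= (1/3) * 9 * 5.6^2
= 0.333333 * 9 * 31.36
= 94.08 kg*m^2


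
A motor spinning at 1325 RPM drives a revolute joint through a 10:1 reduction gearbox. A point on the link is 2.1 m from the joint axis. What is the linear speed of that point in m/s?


omega_motor = 1325 * 2*pi/60 = 138.7537 rad/s
omega_joint = omega_motor / 10 = 13.8754 rad/s
v = omega_joint * r = 13.8754 * 2.1
= 29.1383 m/s


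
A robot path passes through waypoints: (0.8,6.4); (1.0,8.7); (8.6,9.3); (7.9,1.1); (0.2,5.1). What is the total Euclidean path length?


Segment lengths:
  seg1 = sqrt((0.2)^2 + (2.3)^2) = 2.3087
  seg2 = sqrt((7.6)^2 + (0.6)^2) = 7.6236
  seg3 = sqrt((-0.7)^2 + (-8.2)^2) = 8.2298
  seg4 = sqrt((-7.7)^2 + (4.0)^2) = 8.677
Total = 26.8391


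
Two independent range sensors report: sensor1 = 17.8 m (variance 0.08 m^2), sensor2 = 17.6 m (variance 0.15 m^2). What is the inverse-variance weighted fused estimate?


w1 = (1/var1) / (1/var1 + 1/var2)
   = 12.5 / (12.5 + 6.6667) = 0.6522
w2 = 1 - w1 = 0.3478
fused = w1*s1 + w2*s2 = 11.6087 + 6.1217
= 17.7304 m


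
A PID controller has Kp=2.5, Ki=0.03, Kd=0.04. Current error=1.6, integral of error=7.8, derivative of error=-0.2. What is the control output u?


u = Kp*e + Ki*int(e) + Kd*de/dt
= 2.5*1.6 + 0.03*7.8 + 0.04*(-0.2)
= 4.0 + 0.234 + -0.008
= 4.226


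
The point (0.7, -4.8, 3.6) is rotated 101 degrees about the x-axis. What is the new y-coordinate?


Rotation about x-axis: y' = y*cos(theta) - z*sin(theta)
= -4.8 * -0.1908 - 3.6 * 0.9816
= -2.618


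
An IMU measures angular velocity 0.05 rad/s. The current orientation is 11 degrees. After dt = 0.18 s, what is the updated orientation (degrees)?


delta_theta = w * dt = 0.05 * 0.18 = 0.009 rad
= 0.5157 deg
theta_new = 11 + 0.5157 = 11.5157 deg


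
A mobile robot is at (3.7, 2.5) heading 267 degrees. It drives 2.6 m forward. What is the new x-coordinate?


x_new = x0 + d*cos(theta)
= 3.7 + 2.6*cos(267)
= 3.7 + -0.1361
= 3.5639


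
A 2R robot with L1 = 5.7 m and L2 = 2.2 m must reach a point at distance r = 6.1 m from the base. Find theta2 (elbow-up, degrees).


cos(theta2) = (r^2 - L1^2 - L2^2) / (2*L1*L2)
cos(theta2) = (37.21 - 32.49 - 4.84) / 25.08
cos(theta2) = -0.004785
theta2 = 90.2741 degrees


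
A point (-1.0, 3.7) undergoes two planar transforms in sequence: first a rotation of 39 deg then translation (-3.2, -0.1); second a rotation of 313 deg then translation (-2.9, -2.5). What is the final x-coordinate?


After transform 1:
x1 = cos(39)*-1.0 - sin(39)*3.7 + -3.2 = -6.3056
y1 = sin(39)*-1.0 + cos(39)*3.7 + -0.1 = 2.1461
After transform 2:
x2 = cos(313)*-6.3056 - sin(313)*2.1461 + -2.9
= -5.6309


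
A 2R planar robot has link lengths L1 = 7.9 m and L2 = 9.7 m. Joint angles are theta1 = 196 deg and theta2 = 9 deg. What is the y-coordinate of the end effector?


Convert angles to radians: theta1 = 3.4208, theta2 = 0.1571
y = L1*sin(theta1) + L2*sin(theta1+theta2)
y = -2.1775 + -4.0994
y = -6.2769


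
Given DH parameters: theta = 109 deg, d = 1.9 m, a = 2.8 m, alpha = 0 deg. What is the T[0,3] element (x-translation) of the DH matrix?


T[0,3] = a * cos(theta)
= 2.8 * cos(109 deg)
= 2.8 * -0.3256
= -0.9116


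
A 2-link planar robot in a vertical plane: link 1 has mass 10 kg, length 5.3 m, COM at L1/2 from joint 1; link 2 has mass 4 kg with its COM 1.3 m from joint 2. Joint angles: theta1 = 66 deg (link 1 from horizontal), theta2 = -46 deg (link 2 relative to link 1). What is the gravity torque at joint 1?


Horizontal distance from joint 1 to link-1 COM:
  x_c1 = (L1/2)*cos(t1) = 2.65 * 0.4067 = 1.0779 m
Horizontal distance from joint 1 to link-2 COM:
  x_c2 = L1*cos(t1) + Lc2*cos(t1+t2)
       = 5.3*0.4067 + 1.3*0.9397 = 3.3773 m
tau1 = m1*g*x_c1 + m2*g*x_c2
     = 10*9.81*1.0779 + 4*9.81*3.3773
     = 105.7373 + 132.5254
     = 238.2627 Nm


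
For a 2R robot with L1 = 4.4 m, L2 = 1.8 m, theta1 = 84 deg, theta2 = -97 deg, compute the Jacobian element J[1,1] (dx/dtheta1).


J[1,1] = -L1*sin(t1) - L2*sin(t1+t2)
= -4.4*sin(84) - 1.8*sin(-13)
= -3.971


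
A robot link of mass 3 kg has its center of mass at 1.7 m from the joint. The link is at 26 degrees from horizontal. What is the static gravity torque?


tau = m*g*L*cos(angle)
= 3 * 9.81 * 1.7 * cos(26 deg)
= 3 * 9.81 * 1.7 * 0.8988
= 44.9676 Nm


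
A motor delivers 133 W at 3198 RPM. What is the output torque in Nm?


omega = 3198 * 2*pi/60 = 334.8938 rad/s
tau = P / omega = 133 / 334.8938
= 0.3971 Nm


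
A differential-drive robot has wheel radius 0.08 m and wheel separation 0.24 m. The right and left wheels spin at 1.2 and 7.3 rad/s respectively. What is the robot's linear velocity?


vR = r*wR = 0.08*1.2 = 0.096 m/s
vL = r*wL = 0.08*7.3 = 0.584 m/s
v = (vR+vL)/2 = 0.34 m/s
omega = (vR-vL)/L = -2.0333 rad/s
linear velocity = 0.34 m/s


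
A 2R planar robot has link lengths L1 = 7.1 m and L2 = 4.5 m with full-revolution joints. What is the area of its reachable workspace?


r_max = L1 + L2 = 11.6 m
r_min = |L1 - L2| = 2.6 m
Area = pi*(r_max^2 - r_min^2)
= pi*(134.56 - 6.76)
= pi * 127.8
= 401.4955 m^2


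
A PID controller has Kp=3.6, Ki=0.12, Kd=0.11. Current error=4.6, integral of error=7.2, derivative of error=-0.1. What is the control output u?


u = Kp*e + Ki*int(e) + Kd*de/dt
= 3.6*4.6 + 0.12*7.2 + 0.11*(-0.1)
= 16.56 + 0.864 + -0.011
= 17.413


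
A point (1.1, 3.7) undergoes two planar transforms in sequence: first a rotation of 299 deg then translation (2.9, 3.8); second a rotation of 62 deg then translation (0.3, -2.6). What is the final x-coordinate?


After transform 1:
x1 = cos(299)*1.1 - sin(299)*3.7 + 2.9 = 6.6694
y1 = sin(299)*1.1 + cos(299)*3.7 + 3.8 = 4.6317
After transform 2:
x2 = cos(62)*6.6694 - sin(62)*4.6317 + 0.3
= -0.6585


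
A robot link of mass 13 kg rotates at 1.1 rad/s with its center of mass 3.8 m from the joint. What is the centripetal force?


F = m * omega^2 * r
= 13 * 1.1^2 * 3.8
= 13 * 1.21 * 3.8
= 59.774 N


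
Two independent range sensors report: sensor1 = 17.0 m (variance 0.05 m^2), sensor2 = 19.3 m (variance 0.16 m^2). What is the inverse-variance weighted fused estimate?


w1 = (1/var1) / (1/var1 + 1/var2)
   = 20.0 / (20.0 + 6.25) = 0.7619
w2 = 1 - w1 = 0.2381
fused = w1*s1 + w2*s2 = 12.9524 + 4.5952
= 17.5476 m


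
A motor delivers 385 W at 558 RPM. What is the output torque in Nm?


omega = 558 * 2*pi/60 = 58.4336 rad/s
tau = P / omega = 385 / 58.4336
= 6.5887 Nm


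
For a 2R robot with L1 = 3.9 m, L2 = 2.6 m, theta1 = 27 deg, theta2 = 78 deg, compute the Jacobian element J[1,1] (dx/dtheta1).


J[1,1] = -L1*sin(t1) - L2*sin(t1+t2)
= -3.9*sin(27) - 2.6*sin(105)
= -4.282


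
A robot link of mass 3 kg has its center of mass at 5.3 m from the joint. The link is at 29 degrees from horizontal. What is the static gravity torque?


tau = m*g*L*cos(angle)
= 3 * 9.81 * 5.3 * cos(29 deg)
= 3 * 9.81 * 5.3 * 0.8746
= 136.4223 Nm


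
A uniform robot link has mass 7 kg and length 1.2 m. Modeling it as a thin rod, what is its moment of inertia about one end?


I = (1/3) * m * L^2
= (1/3) * 7 * 1.2^2
= 0.333333 * 7 * 1.44
= 3.36 kg*m^2


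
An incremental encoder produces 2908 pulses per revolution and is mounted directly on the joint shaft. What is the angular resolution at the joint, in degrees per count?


counts per rev = 2908
resolution = 360 / 2908
= 0.1238 deg/count


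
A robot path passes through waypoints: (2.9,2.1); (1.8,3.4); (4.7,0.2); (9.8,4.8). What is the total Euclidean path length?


Segment lengths:
  seg1 = sqrt((-1.1)^2 + (1.3)^2) = 1.7029
  seg2 = sqrt((2.9)^2 + (-3.2)^2) = 4.3186
  seg3 = sqrt((5.1)^2 + (4.6)^2) = 6.868
Total = 12.8895


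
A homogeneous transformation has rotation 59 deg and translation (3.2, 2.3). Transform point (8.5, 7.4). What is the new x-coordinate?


x' = cos(theta)*px - sin(theta)*py + tx
= 0.515*8.5 - 0.8572*7.4 + 3.2
= 1.2348


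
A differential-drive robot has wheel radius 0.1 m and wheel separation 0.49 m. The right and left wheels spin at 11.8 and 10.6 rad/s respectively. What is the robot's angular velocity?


vR = r*wR = 0.1*11.8 = 1.18 m/s
vL = r*wL = 0.1*10.6 = 1.06 m/s
v = (vR+vL)/2 = 1.12 m/s
omega = (vR-vL)/L = 0.2449 rad/s
angular velocity = 0.2449 rad/s


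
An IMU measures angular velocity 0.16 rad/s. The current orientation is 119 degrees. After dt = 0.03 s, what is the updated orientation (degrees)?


delta_theta = w * dt = 0.16 * 0.03 = 0.0048 rad
= 0.275 deg
theta_new = 119 + 0.275 = 119.275 deg


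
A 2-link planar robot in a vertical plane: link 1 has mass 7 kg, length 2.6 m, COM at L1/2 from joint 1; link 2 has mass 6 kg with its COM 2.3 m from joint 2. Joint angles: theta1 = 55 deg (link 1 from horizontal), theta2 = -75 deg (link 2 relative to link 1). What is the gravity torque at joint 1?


Horizontal distance from joint 1 to link-1 COM:
  x_c1 = (L1/2)*cos(t1) = 1.3 * 0.5736 = 0.7456 m
Horizontal distance from joint 1 to link-2 COM:
  x_c2 = L1*cos(t1) + Lc2*cos(t1+t2)
       = 2.6*0.5736 + 2.3*0.9397 = 3.6526 m
tau1 = m1*g*x_c1 + m2*g*x_c2
     = 7*9.81*0.7456 + 6*9.81*3.6526
     = 51.2037 + 214.9916
     = 266.1953 Nm
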